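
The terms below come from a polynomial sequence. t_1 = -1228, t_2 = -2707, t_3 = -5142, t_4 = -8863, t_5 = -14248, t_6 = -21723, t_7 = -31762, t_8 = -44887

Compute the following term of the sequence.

-61668

First differences: -1479, -2435, -3721, -5385, -7475, -10039, -13125
Second differences: -956, -1286, -1664, -2090, -2564, -3086
Third differences: -330, -378, -426, -474, -522
Fourth differences: -48, -48, -48, -48
Constant fourth difference = -48, so extend:
-522 − 48 = -570;  -3086 − 570 = -3656;  -13125 − 3656 = -16781;  -44887 − 16781 = -61668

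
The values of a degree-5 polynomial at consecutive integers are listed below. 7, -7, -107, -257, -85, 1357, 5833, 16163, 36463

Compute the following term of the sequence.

-14 , -100 , -150 , 172 , 1442 , 4476 , 10330 , 20300
-86 , -50 , 322 , 1270 , 3034 , 5854 , 9970
36 , 372 , 948 , 1764 , 2820 , 4116
336 , 576 , 816 , 1056 , 1296
240 , 240 , 240 , 240
The fifth differences are constant (240).
1296 + 240 = 1536;  4116 + 1536 = 5652;  9970 + 5652 = 15622;  20300 + 15622 = 35922;  36463 + 35922 = 72385

72385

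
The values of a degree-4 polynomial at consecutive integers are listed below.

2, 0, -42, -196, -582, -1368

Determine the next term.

-2770

D1: -2  -42  -154  -386  -786
D2: -40  -112  -232  -400
D3: -72  -120  -168
D4: -48  -48
Fourth differences constant at -48.
-168 − 48 = -216;  -400 − 216 = -616;  -786 − 616 = -1402;  -1368 − 1402 = -2770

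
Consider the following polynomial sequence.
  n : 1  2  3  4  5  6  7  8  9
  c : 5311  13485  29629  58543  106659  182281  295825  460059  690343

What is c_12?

1975015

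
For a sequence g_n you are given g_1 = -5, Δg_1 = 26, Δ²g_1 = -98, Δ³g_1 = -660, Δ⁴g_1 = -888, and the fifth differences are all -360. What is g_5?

-4017

Build the table forward from the leading diagonal:
D5: -360, -360, -360, -360, -360
D4: -888, -1248, -1608, -1968, -2328
D3: -660, -1548, -2796, -4404, -6372
D2: -98, -758, -2306, -5102, -9506
D1: 26, -72, -830, -3136, -8238
g: -5, 21, -51, -881, -4017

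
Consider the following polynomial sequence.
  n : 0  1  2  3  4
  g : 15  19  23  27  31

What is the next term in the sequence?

35

First differences: 4  4  4  4
Constant first difference = 4, so extend:
31 + 4 = 35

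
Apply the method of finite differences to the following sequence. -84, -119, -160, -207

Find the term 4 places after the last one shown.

-455

D1: -35 , -41 , -47
D2: -6 , -6
Constant second difference = -6, so extend:
-47 − 6 = -53;  -207 − 53 = -260
-53 − 6 = -59;  -260 − 59 = -319
-59 − 6 = -65;  -319 − 65 = -384
-65 − 6 = -71;  -384 − 71 = -455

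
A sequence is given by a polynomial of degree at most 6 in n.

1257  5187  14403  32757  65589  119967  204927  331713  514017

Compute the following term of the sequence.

First differences: 3930, 9216, 18354, 32832, 54378, 84960, 126786, 182304
Second differences: 5286, 9138, 14478, 21546, 30582, 41826, 55518
Third differences: 3852, 5340, 7068, 9036, 11244, 13692
Fourth differences: 1488, 1728, 1968, 2208, 2448
Fifth differences: 240, 240, 240, 240
Fifth differences constant at 240.
2448 + 240 = 2688;  13692 + 2688 = 16380;  55518 + 16380 = 71898;  182304 + 71898 = 254202;  514017 + 254202 = 768219

768219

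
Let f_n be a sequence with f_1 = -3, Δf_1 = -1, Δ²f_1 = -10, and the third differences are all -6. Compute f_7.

Build the table forward from the leading diagonal:
D3: -6  -6  -6  -6  -6  -6  -6
D2: -10  -16  -22  -28  -34  -40  -46
D1: -1  -11  -27  -49  -77  -111  -151
f: -3  -4  -15  -42  -91  -168  -279

-279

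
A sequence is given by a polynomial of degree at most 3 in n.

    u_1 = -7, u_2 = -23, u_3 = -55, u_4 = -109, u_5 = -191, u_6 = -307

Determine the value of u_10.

-1231

Δ: -16 , -32 , -54 , -82 , -116
Δ²: -16 , -22 , -28 , -34
Δ³: -6 , -6 , -6
The third differences are constant (-6).
-34 − 6 = -40;  -116 − 40 = -156;  -307 − 156 = -463
-40 − 6 = -46;  -156 − 46 = -202;  -463 − 202 = -665
-46 − 6 = -52;  -202 − 52 = -254;  -665 − 254 = -919
-52 − 6 = -58;  -254 − 58 = -312;  -919 − 312 = -1231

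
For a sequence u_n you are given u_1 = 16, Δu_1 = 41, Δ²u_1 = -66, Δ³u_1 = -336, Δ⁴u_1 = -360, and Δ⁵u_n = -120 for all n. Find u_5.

Build the table forward from the leading diagonal:
Fifth differences: -120, -120, -120, -120, -120
Fourth differences: -360, -480, -600, -720, -840
Third differences: -336, -696, -1176, -1776, -2496
Second differences: -66, -402, -1098, -2274, -4050
First differences: 41, -25, -427, -1525, -3799
u: 16, 57, 32, -395, -1920

-1920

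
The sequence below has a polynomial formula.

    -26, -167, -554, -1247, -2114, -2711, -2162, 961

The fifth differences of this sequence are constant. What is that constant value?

120

Δ: -141, -387, -693, -867, -597, 549, 3123
Δ²: -246, -306, -174, 270, 1146, 2574
Δ³: -60, 132, 444, 876, 1428
Δ⁴: 192, 312, 432, 552
Δ⁵: 120, 120, 120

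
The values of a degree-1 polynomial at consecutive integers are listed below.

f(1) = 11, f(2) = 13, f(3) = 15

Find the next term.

17

2, 2
The first differences are constant (2).
15 + 2 = 17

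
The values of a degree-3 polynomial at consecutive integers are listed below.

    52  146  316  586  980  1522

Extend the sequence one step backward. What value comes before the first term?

10

First differences: 94  170  270  394  542
Second differences: 76  100  124  148
Third differences: 24  24  24
The third differences are constant at 24.
Work back: 76 − 24 = 52;  94 − 52 = 42;  52 − 42 = 10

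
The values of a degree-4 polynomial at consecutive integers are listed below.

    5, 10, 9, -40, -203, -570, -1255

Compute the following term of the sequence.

-2396

5  -1  -49  -163  -367  -685
-6  -48  -114  -204  -318
-42  -66  -90  -114
-24  -24  -24
Fourth differences constant at -24.
-114 − 24 = -138;  -318 − 138 = -456;  -685 − 456 = -1141;  -1255 − 1141 = -2396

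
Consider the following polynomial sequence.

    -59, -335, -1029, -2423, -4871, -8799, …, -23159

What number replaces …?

-14705

Using the first 6 terms:
Δ: -276, -694, -1394, -2448, -3928
Δ²: -418, -700, -1054, -1480
Δ³: -282, -354, -426
Δ⁴: -72, -72
Constant fourth difference = -72.
Extend forward: -426 − 72 = -498;  -1480 − 498 = -1978;  -3928 − 1978 = -5906;  -8799 − 5906 = -14705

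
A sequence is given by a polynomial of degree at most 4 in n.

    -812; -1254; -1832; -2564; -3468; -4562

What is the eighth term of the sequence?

-442  -578  -732  -904  -1094
-136  -154  -172  -190
-18  -18  -18
Third differences constant at -18.
-190 − 18 = -208;  -1094 − 208 = -1302;  -4562 − 1302 = -5864
-208 − 18 = -226;  -1302 − 226 = -1528;  -5864 − 1528 = -7392

-7392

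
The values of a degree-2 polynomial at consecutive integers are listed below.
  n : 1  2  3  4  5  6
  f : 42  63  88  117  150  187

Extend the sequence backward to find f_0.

25

Δ: 21, 25, 29, 33, 37
Δ²: 4, 4, 4, 4
The second differences are constant at 4.
Work back: 21 − 4 = 17;  42 − 17 = 25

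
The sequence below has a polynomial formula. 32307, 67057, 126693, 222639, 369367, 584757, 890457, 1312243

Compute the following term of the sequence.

First differences: 34750, 59636, 95946, 146728, 215390, 305700, 421786
Second differences: 24886, 36310, 50782, 68662, 90310, 116086
Third differences: 11424, 14472, 17880, 21648, 25776
Fourth differences: 3048, 3408, 3768, 4128
Fifth differences: 360, 360, 360
Fifth differences constant at 360.
4128 + 360 = 4488;  25776 + 4488 = 30264;  116086 + 30264 = 146350;  421786 + 146350 = 568136;  1312243 + 568136 = 1880379

1880379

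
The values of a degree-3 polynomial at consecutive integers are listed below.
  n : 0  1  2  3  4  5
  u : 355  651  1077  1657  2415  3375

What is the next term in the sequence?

D1: 296  426  580  758  960
D2: 130  154  178  202
D3: 24  24  24
Third differences constant at 24.
202 + 24 = 226;  960 + 226 = 1186;  3375 + 1186 = 4561

4561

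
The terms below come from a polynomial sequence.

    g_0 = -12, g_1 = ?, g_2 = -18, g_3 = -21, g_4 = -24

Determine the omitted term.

-15

Using the last 3 terms:
Δ: -3, -3
Constant first difference = -3.
Extend backward: -18 + 3 = -15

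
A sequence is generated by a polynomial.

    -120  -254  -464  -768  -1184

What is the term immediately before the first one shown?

-44

Δ: -134  -210  -304  -416
Δ²: -76  -94  -112
Δ³: -18  -18
The third differences are constant at -18.
Work back: -76 + 18 = -58;  -134 + 58 = -76;  -120 + 76 = -44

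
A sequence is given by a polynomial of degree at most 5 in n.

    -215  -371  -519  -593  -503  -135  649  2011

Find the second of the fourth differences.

First differences: -156, -148, -74, 90, 368, 784, 1362
Second differences: 8, 74, 164, 278, 416, 578
Third differences: 66, 90, 114, 138, 162
Fourth differences: 24, 24, 24, 24

24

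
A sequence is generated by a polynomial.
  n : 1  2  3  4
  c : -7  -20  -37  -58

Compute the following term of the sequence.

First differences: -13  -17  -21
Second differences: -4  -4
Second differences constant at -4.
-21 − 4 = -25;  -58 − 25 = -83

-83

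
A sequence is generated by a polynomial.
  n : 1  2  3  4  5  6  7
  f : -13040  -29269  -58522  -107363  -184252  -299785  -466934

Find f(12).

-16229, -29253, -48841, -76889, -115533, -167149
-13024, -19588, -28048, -38644, -51616
-6564, -8460, -10596, -12972
-1896, -2136, -2376
-240, -240
Fifth differences constant at -240.
-2376 − 240 = -2616;  -12972 − 2616 = -15588;  -51616 − 15588 = -67204;  -167149 − 67204 = -234353;  -466934 − 234353 = -701287
-2616 − 240 = -2856;  -15588 − 2856 = -18444;  -67204 − 18444 = -85648;  -234353 − 85648 = -320001;  -701287 − 320001 = -1021288
-2856 − 240 = -3096;  -18444 − 3096 = -21540;  -85648 − 21540 = -107188;  -320001 − 107188 = -427189;  -1021288 − 427189 = -1448477
-3096 − 240 = -3336;  -21540 − 3336 = -24876;  -107188 − 24876 = -132064;  -427189 − 132064 = -559253;  -1448477 − 559253 = -2007730
-3336 − 240 = -3576;  -24876 − 3576 = -28452;  -132064 − 28452 = -160516;  -559253 − 160516 = -719769;  -2007730 − 719769 = -2727499

-2727499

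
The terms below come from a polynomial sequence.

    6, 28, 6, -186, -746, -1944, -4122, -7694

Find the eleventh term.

-31994

22, -22, -192, -560, -1198, -2178, -3572
-44, -170, -368, -638, -980, -1394
-126, -198, -270, -342, -414
-72, -72, -72, -72
The fourth differences are constant (-72).
-414 − 72 = -486;  -1394 − 486 = -1880;  -3572 − 1880 = -5452;  -7694 − 5452 = -13146
-486 − 72 = -558;  -1880 − 558 = -2438;  -5452 − 2438 = -7890;  -13146 − 7890 = -21036
-558 − 72 = -630;  -2438 − 630 = -3068;  -7890 − 3068 = -10958;  -21036 − 10958 = -31994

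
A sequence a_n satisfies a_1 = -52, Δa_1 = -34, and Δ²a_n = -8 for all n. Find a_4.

-178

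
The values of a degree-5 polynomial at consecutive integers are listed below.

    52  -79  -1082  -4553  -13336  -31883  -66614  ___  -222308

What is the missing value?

-126277

Using the first 7 terms:
First differences: -131  -1003  -3471  -8783  -18547  -34731
Second differences: -872  -2468  -5312  -9764  -16184
Third differences: -1596  -2844  -4452  -6420
Fourth differences: -1248  -1608  -1968
Fifth differences: -360  -360
Constant fifth difference = -360.
Extend forward: -1968 − 360 = -2328;  -6420 − 2328 = -8748;  -16184 − 8748 = -24932;  -34731 − 24932 = -59663;  -66614 − 59663 = -126277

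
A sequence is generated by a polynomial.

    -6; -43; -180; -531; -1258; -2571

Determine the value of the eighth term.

-8035

D1: -37  -137  -351  -727  -1313
D2: -100  -214  -376  -586
D3: -114  -162  -210
D4: -48  -48
Fourth differences constant at -48.
-210 − 48 = -258;  -586 − 258 = -844;  -1313 − 844 = -2157;  -2571 − 2157 = -4728
-258 − 48 = -306;  -844 − 306 = -1150;  -2157 − 1150 = -3307;  -4728 − 3307 = -8035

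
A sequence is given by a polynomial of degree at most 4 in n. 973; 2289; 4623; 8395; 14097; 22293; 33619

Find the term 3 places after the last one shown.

D1: 1316 , 2334 , 3772 , 5702 , 8196 , 11326
D2: 1018 , 1438 , 1930 , 2494 , 3130
D3: 420 , 492 , 564 , 636
D4: 72 , 72 , 72
Constant fourth difference = 72, so extend:
636 + 72 = 708;  3130 + 708 = 3838;  11326 + 3838 = 15164;  33619 + 15164 = 48783
708 + 72 = 780;  3838 + 780 = 4618;  15164 + 4618 = 19782;  48783 + 19782 = 68565
780 + 72 = 852;  4618 + 852 = 5470;  19782 + 5470 = 25252;  68565 + 25252 = 93817

93817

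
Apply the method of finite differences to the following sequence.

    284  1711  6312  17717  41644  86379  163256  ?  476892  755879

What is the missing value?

287137

Using the first 7 terms:
Δ: 1427, 4601, 11405, 23927, 44735, 76877
Δ²: 3174, 6804, 12522, 20808, 32142
Δ³: 3630, 5718, 8286, 11334
Δ⁴: 2088, 2568, 3048
Δ⁵: 480, 480
Constant fifth difference = 480.
Extend forward: 3048 + 480 = 3528;  11334 + 3528 = 14862;  32142 + 14862 = 47004;  76877 + 47004 = 123881;  163256 + 123881 = 287137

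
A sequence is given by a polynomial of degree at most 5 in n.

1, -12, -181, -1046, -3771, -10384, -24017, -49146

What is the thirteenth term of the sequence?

-13, -169, -865, -2725, -6613, -13633, -25129
-156, -696, -1860, -3888, -7020, -11496
-540, -1164, -2028, -3132, -4476
-624, -864, -1104, -1344
-240, -240, -240
The fifth differences are constant (-240).
-1344 − 240 = -1584;  -4476 − 1584 = -6060;  -11496 − 6060 = -17556;  -25129 − 17556 = -42685;  -49146 − 42685 = -91831
-1584 − 240 = -1824;  -6060 − 1824 = -7884;  -17556 − 7884 = -25440;  -42685 − 25440 = -68125;  -91831 − 68125 = -159956
-1824 − 240 = -2064;  -7884 − 2064 = -9948;  -25440 − 9948 = -35388;  -68125 − 35388 = -103513;  -159956 − 103513 = -263469
-2064 − 240 = -2304;  -9948 − 2304 = -12252;  -35388 − 12252 = -47640;  -103513 − 47640 = -151153;  -263469 − 151153 = -414622
-2304 − 240 = -2544;  -12252 − 2544 = -14796;  -47640 − 14796 = -62436;  -151153 − 62436 = -213589;  -414622 − 213589 = -628211

-628211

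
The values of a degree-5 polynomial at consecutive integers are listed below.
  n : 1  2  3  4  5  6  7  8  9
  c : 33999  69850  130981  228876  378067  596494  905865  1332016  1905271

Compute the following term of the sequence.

Δ: 35851, 61131, 97895, 149191, 218427, 309371, 426151, 573255
Δ²: 25280, 36764, 51296, 69236, 90944, 116780, 147104
Δ³: 11484, 14532, 17940, 21708, 25836, 30324
Δ⁴: 3048, 3408, 3768, 4128, 4488
Δ⁵: 360, 360, 360, 360
The fifth differences are constant (360).
4488 + 360 = 4848;  30324 + 4848 = 35172;  147104 + 35172 = 182276;  573255 + 182276 = 755531;  1905271 + 755531 = 2660802

2660802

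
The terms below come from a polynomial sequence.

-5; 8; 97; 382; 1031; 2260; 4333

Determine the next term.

7562

Δ: 13, 89, 285, 649, 1229, 2073
Δ²: 76, 196, 364, 580, 844
Δ³: 120, 168, 216, 264
Δ⁴: 48, 48, 48
Fourth differences constant at 48.
264 + 48 = 312;  844 + 312 = 1156;  2073 + 1156 = 3229;  4333 + 3229 = 7562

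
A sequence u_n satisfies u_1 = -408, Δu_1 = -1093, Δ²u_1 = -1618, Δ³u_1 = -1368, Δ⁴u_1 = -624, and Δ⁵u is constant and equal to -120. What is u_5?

-20584

Build the table forward from the leading diagonal:
Δ⁵: -120  -120  -120  -120  -120
Δ⁴: -624  -744  -864  -984  -1104
Δ³: -1368  -1992  -2736  -3600  -4584
Δ²: -1618  -2986  -4978  -7714  -11314
Δ: -1093  -2711  -5697  -10675  -18389
u: -408  -1501  -4212  -9909  -20584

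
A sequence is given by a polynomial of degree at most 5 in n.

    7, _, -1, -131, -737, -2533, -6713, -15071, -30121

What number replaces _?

Using the last 7 terms:
-130  -606  -1796  -4180  -8358  -15050
-476  -1190  -2384  -4178  -6692
-714  -1194  -1794  -2514
-480  -600  -720
-120  -120
Constant fifth difference = -120.
Extend backward: -480 + 120 = -360;  -714 + 360 = -354;  -476 + 354 = -122;  -130 + 122 = -8;  -1 + 8 = 7

7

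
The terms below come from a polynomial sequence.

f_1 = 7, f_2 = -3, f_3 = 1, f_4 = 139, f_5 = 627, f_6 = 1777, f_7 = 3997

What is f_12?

52147

First differences: -10 , 4 , 138 , 488 , 1150 , 2220
Second differences: 14 , 134 , 350 , 662 , 1070
Third differences: 120 , 216 , 312 , 408
Fourth differences: 96 , 96 , 96
The fourth differences are constant (96).
408 + 96 = 504;  1070 + 504 = 1574;  2220 + 1574 = 3794;  3997 + 3794 = 7791
504 + 96 = 600;  1574 + 600 = 2174;  3794 + 2174 = 5968;  7791 + 5968 = 13759
600 + 96 = 696;  2174 + 696 = 2870;  5968 + 2870 = 8838;  13759 + 8838 = 22597
696 + 96 = 792;  2870 + 792 = 3662;  8838 + 3662 = 12500;  22597 + 12500 = 35097
792 + 96 = 888;  3662 + 888 = 4550;  12500 + 4550 = 17050;  35097 + 17050 = 52147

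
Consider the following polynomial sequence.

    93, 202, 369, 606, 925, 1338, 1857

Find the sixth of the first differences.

Δ: 109, 167, 237, 319, 413, 519
Δ²: 58, 70, 82, 94, 106
Δ³: 12, 12, 12, 12

519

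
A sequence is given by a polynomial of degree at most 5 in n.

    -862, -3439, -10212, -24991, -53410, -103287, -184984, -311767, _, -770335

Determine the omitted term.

Using the first 8 terms:
-2577, -6773, -14779, -28419, -49877, -81697, -126783
-4196, -8006, -13640, -21458, -31820, -45086
-3810, -5634, -7818, -10362, -13266
-1824, -2184, -2544, -2904
-360, -360, -360
Constant fifth difference = -360.
Extend forward: -2904 − 360 = -3264;  -13266 − 3264 = -16530;  -45086 − 16530 = -61616;  -126783 − 61616 = -188399;  -311767 − 188399 = -500166

-500166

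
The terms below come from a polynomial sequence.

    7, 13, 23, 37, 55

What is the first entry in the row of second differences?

Δ: 6, 10, 14, 18
Δ²: 4, 4, 4

4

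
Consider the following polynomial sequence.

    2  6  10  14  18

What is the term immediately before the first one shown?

First differences: 4, 4, 4, 4
The first differences are constant at 4.
Work back: 2 − 4 = -2

-2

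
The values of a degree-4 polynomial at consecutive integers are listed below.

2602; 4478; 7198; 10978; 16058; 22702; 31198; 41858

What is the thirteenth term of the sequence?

140218

Δ: 1876, 2720, 3780, 5080, 6644, 8496, 10660
Δ²: 844, 1060, 1300, 1564, 1852, 2164
Δ³: 216, 240, 264, 288, 312
Δ⁴: 24, 24, 24, 24
The fourth differences are constant (24).
312 + 24 = 336;  2164 + 336 = 2500;  10660 + 2500 = 13160;  41858 + 13160 = 55018
336 + 24 = 360;  2500 + 360 = 2860;  13160 + 2860 = 16020;  55018 + 16020 = 71038
360 + 24 = 384;  2860 + 384 = 3244;  16020 + 3244 = 19264;  71038 + 19264 = 90302
384 + 24 = 408;  3244 + 408 = 3652;  19264 + 3652 = 22916;  90302 + 22916 = 113218
408 + 24 = 432;  3652 + 432 = 4084;  22916 + 4084 = 27000;  113218 + 27000 = 140218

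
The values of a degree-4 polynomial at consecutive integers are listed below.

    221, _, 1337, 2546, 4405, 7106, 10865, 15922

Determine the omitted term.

610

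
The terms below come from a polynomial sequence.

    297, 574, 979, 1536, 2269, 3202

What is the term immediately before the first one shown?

124

Δ: 277, 405, 557, 733, 933
Δ²: 128, 152, 176, 200
Δ³: 24, 24, 24
The third differences are constant at 24.
Work back: 128 − 24 = 104;  277 − 104 = 173;  297 − 173 = 124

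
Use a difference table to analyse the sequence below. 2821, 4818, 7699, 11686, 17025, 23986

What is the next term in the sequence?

32863

1997 , 2881 , 3987 , 5339 , 6961
884 , 1106 , 1352 , 1622
222 , 246 , 270
24 , 24
The fourth differences are constant (24).
270 + 24 = 294;  1622 + 294 = 1916;  6961 + 1916 = 8877;  23986 + 8877 = 32863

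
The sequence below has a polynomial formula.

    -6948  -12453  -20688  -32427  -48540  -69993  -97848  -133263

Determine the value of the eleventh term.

D1: -5505, -8235, -11739, -16113, -21453, -27855, -35415
D2: -2730, -3504, -4374, -5340, -6402, -7560
D3: -774, -870, -966, -1062, -1158
D4: -96, -96, -96, -96
Constant fourth difference = -96, so extend:
-1158 − 96 = -1254;  -7560 − 1254 = -8814;  -35415 − 8814 = -44229;  -133263 − 44229 = -177492
-1254 − 96 = -1350;  -8814 − 1350 = -10164;  -44229 − 10164 = -54393;  -177492 − 54393 = -231885
-1350 − 96 = -1446;  -10164 − 1446 = -11610;  -54393 − 11610 = -66003;  -231885 − 66003 = -297888

-297888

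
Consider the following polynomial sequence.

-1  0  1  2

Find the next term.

3

Δ: 1  1  1
The first differences are constant (1).
2 + 1 = 3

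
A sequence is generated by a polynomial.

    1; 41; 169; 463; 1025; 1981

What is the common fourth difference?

D1: 40, 128, 294, 562, 956
D2: 88, 166, 268, 394
D3: 78, 102, 126
D4: 24, 24

24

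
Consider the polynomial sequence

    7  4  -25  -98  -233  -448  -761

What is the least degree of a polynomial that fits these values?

3

Δ: -3, -29, -73, -135, -215, -313
Δ²: -26, -44, -62, -80, -98
Δ³: -18, -18, -18, -18
The third differences are constant, so the polynomial has degree 3.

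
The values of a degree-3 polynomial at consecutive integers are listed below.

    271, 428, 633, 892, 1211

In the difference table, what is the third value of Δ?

259

D1: 157, 205, 259, 319
D2: 48, 54, 60
D3: 6, 6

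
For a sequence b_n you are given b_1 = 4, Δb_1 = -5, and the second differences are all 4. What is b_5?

Build the table forward from the leading diagonal:
Δ²: 4, 4, 4, 4, 4
Δ: -5, -1, 3, 7, 11
b: 4, -1, -2, 1, 8

8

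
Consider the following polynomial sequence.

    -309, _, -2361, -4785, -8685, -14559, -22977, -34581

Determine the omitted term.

-987

Using the last 6 terms:
D1: -2424, -3900, -5874, -8418, -11604
D2: -1476, -1974, -2544, -3186
D3: -498, -570, -642
D4: -72, -72
Constant fourth difference = -72.
Extend backward: -498 + 72 = -426;  -1476 + 426 = -1050;  -2424 + 1050 = -1374;  -2361 + 1374 = -987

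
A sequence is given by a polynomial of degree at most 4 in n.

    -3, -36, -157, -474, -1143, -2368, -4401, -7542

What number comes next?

D1: -33, -121, -317, -669, -1225, -2033, -3141
D2: -88, -196, -352, -556, -808, -1108
D3: -108, -156, -204, -252, -300
D4: -48, -48, -48, -48
Constant fourth difference = -48, so extend:
-300 − 48 = -348;  -1108 − 348 = -1456;  -3141 − 1456 = -4597;  -7542 − 4597 = -12139

-12139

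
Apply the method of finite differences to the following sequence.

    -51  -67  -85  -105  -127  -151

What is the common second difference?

-2

Δ: -16, -18, -20, -22, -24
Δ²: -2, -2, -2, -2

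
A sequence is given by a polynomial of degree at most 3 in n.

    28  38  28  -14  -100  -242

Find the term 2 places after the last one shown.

10, -10, -42, -86, -142
-20, -32, -44, -56
-12, -12, -12
The third differences are constant (-12).
-56 − 12 = -68;  -142 − 68 = -210;  -242 − 210 = -452
-68 − 12 = -80;  -210 − 80 = -290;  -452 − 290 = -742

-742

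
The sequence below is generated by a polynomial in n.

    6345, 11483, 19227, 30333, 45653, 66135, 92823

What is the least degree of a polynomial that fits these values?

First differences: 5138, 7744, 11106, 15320, 20482, 26688
Second differences: 2606, 3362, 4214, 5162, 6206
Third differences: 756, 852, 948, 1044
Fourth differences: 96, 96, 96
The fourth differences are constant, so the polynomial has degree 4.

4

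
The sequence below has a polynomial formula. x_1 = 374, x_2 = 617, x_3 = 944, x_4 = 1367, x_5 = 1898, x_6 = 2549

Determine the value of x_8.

4259

243 , 327 , 423 , 531 , 651
84 , 96 , 108 , 120
12 , 12 , 12
Third differences constant at 12.
120 + 12 = 132;  651 + 132 = 783;  2549 + 783 = 3332
132 + 12 = 144;  783 + 144 = 927;  3332 + 927 = 4259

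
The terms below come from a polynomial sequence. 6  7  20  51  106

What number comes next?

First differences: 1, 13, 31, 55
Second differences: 12, 18, 24
Third differences: 6, 6
Third differences constant at 6.
24 + 6 = 30;  55 + 30 = 85;  106 + 85 = 191

191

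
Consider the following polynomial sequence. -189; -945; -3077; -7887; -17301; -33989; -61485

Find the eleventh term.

-756, -2132, -4810, -9414, -16688, -27496
-1376, -2678, -4604, -7274, -10808
-1302, -1926, -2670, -3534
-624, -744, -864
-120, -120
Fifth differences constant at -120.
-864 − 120 = -984;  -3534 − 984 = -4518;  -10808 − 4518 = -15326;  -27496 − 15326 = -42822;  -61485 − 42822 = -104307
-984 − 120 = -1104;  -4518 − 1104 = -5622;  -15326 − 5622 = -20948;  -42822 − 20948 = -63770;  -104307 − 63770 = -168077
-1104 − 120 = -1224;  -5622 − 1224 = -6846;  -20948 − 6846 = -27794;  -63770 − 27794 = -91564;  -168077 − 91564 = -259641
-1224 − 120 = -1344;  -6846 − 1344 = -8190;  -27794 − 8190 = -35984;  -91564 − 35984 = -127548;  -259641 − 127548 = -387189

-387189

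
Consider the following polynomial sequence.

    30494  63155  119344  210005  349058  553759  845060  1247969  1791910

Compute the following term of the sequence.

2511083

D1: 32661, 56189, 90661, 139053, 204701, 291301, 402909, 543941
D2: 23528, 34472, 48392, 65648, 86600, 111608, 141032
D3: 10944, 13920, 17256, 20952, 25008, 29424
D4: 2976, 3336, 3696, 4056, 4416
D5: 360, 360, 360, 360
Fifth differences constant at 360.
4416 + 360 = 4776;  29424 + 4776 = 34200;  141032 + 34200 = 175232;  543941 + 175232 = 719173;  1791910 + 719173 = 2511083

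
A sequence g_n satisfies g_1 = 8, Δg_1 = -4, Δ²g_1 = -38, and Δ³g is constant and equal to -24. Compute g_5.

-332

Build the table forward from the leading diagonal:
Δ³: -24, -24, -24, -24, -24
Δ²: -38, -62, -86, -110, -134
Δ: -4, -42, -104, -190, -300
g: 8, 4, -38, -142, -332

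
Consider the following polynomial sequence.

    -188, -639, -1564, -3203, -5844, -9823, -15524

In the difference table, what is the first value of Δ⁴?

First differences: -451, -925, -1639, -2641, -3979, -5701
Second differences: -474, -714, -1002, -1338, -1722
Third differences: -240, -288, -336, -384
Fourth differences: -48, -48, -48

-48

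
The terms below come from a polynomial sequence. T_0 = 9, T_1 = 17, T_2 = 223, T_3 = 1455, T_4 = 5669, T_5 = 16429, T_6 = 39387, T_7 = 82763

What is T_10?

466199

8  206  1232  4214  10760  22958  43376
198  1026  2982  6546  12198  20418
828  1956  3564  5652  8220
1128  1608  2088  2568
480  480  480
Constant fifth difference = 480, so extend:
2568 + 480 = 3048;  8220 + 3048 = 11268;  20418 + 11268 = 31686;  43376 + 31686 = 75062;  82763 + 75062 = 157825
3048 + 480 = 3528;  11268 + 3528 = 14796;  31686 + 14796 = 46482;  75062 + 46482 = 121544;  157825 + 121544 = 279369
3528 + 480 = 4008;  14796 + 4008 = 18804;  46482 + 18804 = 65286;  121544 + 65286 = 186830;  279369 + 186830 = 466199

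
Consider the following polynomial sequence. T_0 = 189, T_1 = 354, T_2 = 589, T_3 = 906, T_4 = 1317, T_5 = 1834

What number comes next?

Δ: 165  235  317  411  517
Δ²: 70  82  94  106
Δ³: 12  12  12
The third differences are constant (12).
106 + 12 = 118;  517 + 118 = 635;  1834 + 635 = 2469

2469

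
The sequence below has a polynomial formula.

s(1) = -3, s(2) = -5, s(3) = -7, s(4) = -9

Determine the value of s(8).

First differences: -2 , -2 , -2
Constant first difference = -2, so extend:
-9 − 2 = -11
-11 − 2 = -13
-13 − 2 = -15
-15 − 2 = -17

-17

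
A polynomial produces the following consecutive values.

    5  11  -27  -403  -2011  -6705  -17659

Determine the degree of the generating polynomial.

6, -38, -376, -1608, -4694, -10954
-44, -338, -1232, -3086, -6260
-294, -894, -1854, -3174
-600, -960, -1320
-360, -360
The fifth differences are constant, so the polynomial has degree 5.

5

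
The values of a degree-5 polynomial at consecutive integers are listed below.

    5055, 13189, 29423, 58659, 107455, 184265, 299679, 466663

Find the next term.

Δ: 8134, 16234, 29236, 48796, 76810, 115414, 166984
Δ²: 8100, 13002, 19560, 28014, 38604, 51570
Δ³: 4902, 6558, 8454, 10590, 12966
Δ⁴: 1656, 1896, 2136, 2376
Δ⁵: 240, 240, 240
The fifth differences are constant (240).
2376 + 240 = 2616;  12966 + 2616 = 15582;  51570 + 15582 = 67152;  166984 + 67152 = 234136;  466663 + 234136 = 700799

700799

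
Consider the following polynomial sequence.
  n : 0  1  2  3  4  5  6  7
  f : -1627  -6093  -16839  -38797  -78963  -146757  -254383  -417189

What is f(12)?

-4466, -10746, -21958, -40166, -67794, -107626, -162806
-6280, -11212, -18208, -27628, -39832, -55180
-4932, -6996, -9420, -12204, -15348
-2064, -2424, -2784, -3144
-360, -360, -360
Constant fifth difference = -360, so extend:
-3144 − 360 = -3504;  -15348 − 3504 = -18852;  -55180 − 18852 = -74032;  -162806 − 74032 = -236838;  -417189 − 236838 = -654027
-3504 − 360 = -3864;  -18852 − 3864 = -22716;  -74032 − 22716 = -96748;  -236838 − 96748 = -333586;  -654027 − 333586 = -987613
-3864 − 360 = -4224;  -22716 − 4224 = -26940;  -96748 − 26940 = -123688;  -333586 − 123688 = -457274;  -987613 − 457274 = -1444887
-4224 − 360 = -4584;  -26940 − 4584 = -31524;  -123688 − 31524 = -155212;  -457274 − 155212 = -612486;  -1444887 − 612486 = -2057373
-4584 − 360 = -4944;  -31524 − 4944 = -36468;  -155212 − 36468 = -191680;  -612486 − 191680 = -804166;  -2057373 − 804166 = -2861539

-2861539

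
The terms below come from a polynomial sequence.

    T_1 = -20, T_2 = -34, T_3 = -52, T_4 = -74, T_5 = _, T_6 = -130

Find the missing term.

Using the first 4 terms:
Δ: -14, -18, -22
Δ²: -4, -4
Constant second difference = -4.
Extend forward: -22 − 4 = -26;  -74 − 26 = -100

-100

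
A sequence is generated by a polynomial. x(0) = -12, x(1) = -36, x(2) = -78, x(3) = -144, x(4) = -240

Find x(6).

-546

Δ: -24  -42  -66  -96
Δ²: -18  -24  -30
Δ³: -6  -6
The third differences are constant (-6).
-30 − 6 = -36;  -96 − 36 = -132;  -240 − 132 = -372
-36 − 6 = -42;  -132 − 42 = -174;  -372 − 174 = -546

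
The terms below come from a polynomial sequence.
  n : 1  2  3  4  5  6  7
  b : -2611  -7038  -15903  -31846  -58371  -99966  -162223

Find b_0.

D1: -4427  -8865  -15943  -26525  -41595  -62257
D2: -4438  -7078  -10582  -15070  -20662
D3: -2640  -3504  -4488  -5592
D4: -864  -984  -1104
D5: -120  -120
The fifth differences are constant at -120.
Work back: -864 + 120 = -744;  -2640 + 744 = -1896;  -4438 + 1896 = -2542;  -4427 + 2542 = -1885;  -2611 + 1885 = -726

-726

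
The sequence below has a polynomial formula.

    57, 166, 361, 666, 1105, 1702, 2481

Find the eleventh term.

7897

First differences: 109  195  305  439  597  779
Second differences: 86  110  134  158  182
Third differences: 24  24  24  24
The third differences are constant (24).
182 + 24 = 206;  779 + 206 = 985;  2481 + 985 = 3466
206 + 24 = 230;  985 + 230 = 1215;  3466 + 1215 = 4681
230 + 24 = 254;  1215 + 254 = 1469;  4681 + 1469 = 6150
254 + 24 = 278;  1469 + 278 = 1747;  6150 + 1747 = 7897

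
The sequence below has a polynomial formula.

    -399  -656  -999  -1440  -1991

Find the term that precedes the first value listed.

-216

D1: -257  -343  -441  -551
D2: -86  -98  -110
D3: -12  -12
The third differences are constant at -12.
Work back: -86 + 12 = -74;  -257 + 74 = -183;  -399 + 183 = -216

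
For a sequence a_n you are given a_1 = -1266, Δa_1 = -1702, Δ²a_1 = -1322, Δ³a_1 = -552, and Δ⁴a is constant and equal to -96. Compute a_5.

-18310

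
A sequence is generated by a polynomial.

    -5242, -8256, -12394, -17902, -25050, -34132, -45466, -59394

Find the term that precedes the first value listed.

D1: -3014, -4138, -5508, -7148, -9082, -11334, -13928
D2: -1124, -1370, -1640, -1934, -2252, -2594
D3: -246, -270, -294, -318, -342
D4: -24, -24, -24, -24
The fourth differences are constant at -24.
Work back: -246 + 24 = -222;  -1124 + 222 = -902;  -3014 + 902 = -2112;  -5242 + 2112 = -3130

-3130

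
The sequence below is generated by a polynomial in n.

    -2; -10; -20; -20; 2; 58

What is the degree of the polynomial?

3

Δ: -8, -10, 0, 22, 56
Δ²: -2, 10, 22, 34
Δ³: 12, 12, 12
The third differences are constant, so the polynomial has degree 3.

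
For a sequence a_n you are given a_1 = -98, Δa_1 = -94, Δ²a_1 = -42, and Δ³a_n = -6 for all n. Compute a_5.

-750

Build the table forward from the leading diagonal:
D3: -6, -6, -6, -6, -6
D2: -42, -48, -54, -60, -66
D1: -94, -136, -184, -238, -298
a: -98, -192, -328, -512, -750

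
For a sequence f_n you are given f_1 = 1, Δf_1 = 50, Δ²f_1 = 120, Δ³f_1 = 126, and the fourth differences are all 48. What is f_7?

Build the table forward from the leading diagonal:
Δ⁴: 48, 48, 48, 48, 48, 48, 48
Δ³: 126, 174, 222, 270, 318, 366, 414
Δ²: 120, 246, 420, 642, 912, 1230, 1596
Δ: 50, 170, 416, 836, 1478, 2390, 3620
f: 1, 51, 221, 637, 1473, 2951, 5341

5341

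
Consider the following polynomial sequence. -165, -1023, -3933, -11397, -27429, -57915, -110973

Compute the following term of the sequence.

-197313

First differences: -858, -2910, -7464, -16032, -30486, -53058
Second differences: -2052, -4554, -8568, -14454, -22572
Third differences: -2502, -4014, -5886, -8118
Fourth differences: -1512, -1872, -2232
Fifth differences: -360, -360
Fifth differences constant at -360.
-2232 − 360 = -2592;  -8118 − 2592 = -10710;  -22572 − 10710 = -33282;  -53058 − 33282 = -86340;  -110973 − 86340 = -197313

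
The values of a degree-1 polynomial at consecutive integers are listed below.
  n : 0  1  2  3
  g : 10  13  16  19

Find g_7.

Δ: 3, 3, 3
First differences constant at 3.
19 + 3 = 22
22 + 3 = 25
25 + 3 = 28
28 + 3 = 31

31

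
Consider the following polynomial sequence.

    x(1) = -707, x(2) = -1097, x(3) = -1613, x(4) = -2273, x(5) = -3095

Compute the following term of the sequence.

D1: -390 , -516 , -660 , -822
D2: -126 , -144 , -162
D3: -18 , -18
Constant third difference = -18, so extend:
-162 − 18 = -180;  -822 − 180 = -1002;  -3095 − 1002 = -4097

-4097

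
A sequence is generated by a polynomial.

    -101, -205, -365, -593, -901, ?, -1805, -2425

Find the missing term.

-1301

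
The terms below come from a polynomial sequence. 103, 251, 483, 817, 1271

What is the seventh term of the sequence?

2611

Δ: 148, 232, 334, 454
Δ²: 84, 102, 120
Δ³: 18, 18
The third differences are constant (18).
120 + 18 = 138;  454 + 138 = 592;  1271 + 592 = 1863
138 + 18 = 156;  592 + 156 = 748;  1863 + 748 = 2611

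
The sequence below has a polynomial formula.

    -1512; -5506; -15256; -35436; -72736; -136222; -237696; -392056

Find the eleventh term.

-1375432

First differences: -3994 , -9750 , -20180 , -37300 , -63486 , -101474 , -154360
Second differences: -5756 , -10430 , -17120 , -26186 , -37988 , -52886
Third differences: -4674 , -6690 , -9066 , -11802 , -14898
Fourth differences: -2016 , -2376 , -2736 , -3096
Fifth differences: -360 , -360 , -360
Fifth differences constant at -360.
-3096 − 360 = -3456;  -14898 − 3456 = -18354;  -52886 − 18354 = -71240;  -154360 − 71240 = -225600;  -392056 − 225600 = -617656
-3456 − 360 = -3816;  -18354 − 3816 = -22170;  -71240 − 22170 = -93410;  -225600 − 93410 = -319010;  -617656 − 319010 = -936666
-3816 − 360 = -4176;  -22170 − 4176 = -26346;  -93410 − 26346 = -119756;  -319010 − 119756 = -438766;  -936666 − 438766 = -1375432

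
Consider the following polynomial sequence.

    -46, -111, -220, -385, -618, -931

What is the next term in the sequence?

First differences: -65  -109  -165  -233  -313
Second differences: -44  -56  -68  -80
Third differences: -12  -12  -12
Third differences constant at -12.
-80 − 12 = -92;  -313 − 92 = -405;  -931 − 405 = -1336

-1336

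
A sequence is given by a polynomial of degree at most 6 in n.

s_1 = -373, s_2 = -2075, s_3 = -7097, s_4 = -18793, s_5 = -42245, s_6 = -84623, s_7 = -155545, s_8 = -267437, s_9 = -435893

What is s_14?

D1: -1702, -5022, -11696, -23452, -42378, -70922, -111892, -168456
D2: -3320, -6674, -11756, -18926, -28544, -40970, -56564
D3: -3354, -5082, -7170, -9618, -12426, -15594
D4: -1728, -2088, -2448, -2808, -3168
D5: -360, -360, -360, -360
Constant fifth difference = -360, so extend:
-3168 − 360 = -3528;  -15594 − 3528 = -19122;  -56564 − 19122 = -75686;  -168456 − 75686 = -244142;  -435893 − 244142 = -680035
-3528 − 360 = -3888;  -19122 − 3888 = -23010;  -75686 − 23010 = -98696;  -244142 − 98696 = -342838;  -680035 − 342838 = -1022873
-3888 − 360 = -4248;  -23010 − 4248 = -27258;  -98696 − 27258 = -125954;  -342838 − 125954 = -468792;  -1022873 − 468792 = -1491665
-4248 − 360 = -4608;  -27258 − 4608 = -31866;  -125954 − 31866 = -157820;  -468792 − 157820 = -626612;  -1491665 − 626612 = -2118277
-4608 − 360 = -4968;  -31866 − 4968 = -36834;  -157820 − 36834 = -194654;  -626612 − 194654 = -821266;  -2118277 − 821266 = -2939543

-2939543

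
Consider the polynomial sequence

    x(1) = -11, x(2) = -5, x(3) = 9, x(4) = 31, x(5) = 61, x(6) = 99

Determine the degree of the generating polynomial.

2

6, 14, 22, 30, 38
8, 8, 8, 8
The second differences are constant, so the polynomial has degree 2.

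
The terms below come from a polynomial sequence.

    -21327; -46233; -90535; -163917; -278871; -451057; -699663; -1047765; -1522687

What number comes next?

-2156361

First differences: -24906 , -44302 , -73382 , -114954 , -172186 , -248606 , -348102 , -474922
Second differences: -19396 , -29080 , -41572 , -57232 , -76420 , -99496 , -126820
Third differences: -9684 , -12492 , -15660 , -19188 , -23076 , -27324
Fourth differences: -2808 , -3168 , -3528 , -3888 , -4248
Fifth differences: -360 , -360 , -360 , -360
Constant fifth difference = -360, so extend:
-4248 − 360 = -4608;  -27324 − 4608 = -31932;  -126820 − 31932 = -158752;  -474922 − 158752 = -633674;  -1522687 − 633674 = -2156361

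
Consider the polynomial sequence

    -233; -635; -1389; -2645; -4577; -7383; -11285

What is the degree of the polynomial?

4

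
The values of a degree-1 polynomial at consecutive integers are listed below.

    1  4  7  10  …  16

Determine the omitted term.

Using the first 4 terms:
D1: 3  3  3
Constant first difference = 3.
Extend forward: 10 + 3 = 13

13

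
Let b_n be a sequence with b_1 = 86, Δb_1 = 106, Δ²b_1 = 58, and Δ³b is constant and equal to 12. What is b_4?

Build the table forward from the leading diagonal:
Δ³: 12, 12, 12, 12
Δ²: 58, 70, 82, 94
Δ: 106, 164, 234, 316
b: 86, 192, 356, 590

590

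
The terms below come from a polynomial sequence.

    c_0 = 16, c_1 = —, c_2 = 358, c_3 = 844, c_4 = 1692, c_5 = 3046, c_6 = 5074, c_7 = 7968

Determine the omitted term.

Using the last 6 terms:
First differences: 486, 848, 1354, 2028, 2894
Second differences: 362, 506, 674, 866
Third differences: 144, 168, 192
Fourth differences: 24, 24
Constant fourth difference = 24.
Extend backward: 144 − 24 = 120;  362 − 120 = 242;  486 − 242 = 244;  358 − 244 = 114

114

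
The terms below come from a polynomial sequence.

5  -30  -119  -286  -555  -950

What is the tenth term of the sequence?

-4270

Δ: -35, -89, -167, -269, -395
Δ²: -54, -78, -102, -126
Δ³: -24, -24, -24
Third differences constant at -24.
-126 − 24 = -150;  -395 − 150 = -545;  -950 − 545 = -1495
-150 − 24 = -174;  -545 − 174 = -719;  -1495 − 719 = -2214
-174 − 24 = -198;  -719 − 198 = -917;  -2214 − 917 = -3131
-198 − 24 = -222;  -917 − 222 = -1139;  -3131 − 1139 = -4270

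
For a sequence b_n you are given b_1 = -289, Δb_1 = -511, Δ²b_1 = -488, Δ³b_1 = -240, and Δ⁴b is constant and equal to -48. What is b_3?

-1799

Build the table forward from the leading diagonal:
Fourth differences: -48  -48  -48
Third differences: -240  -288  -336
Second differences: -488  -728  -1016
First differences: -511  -999  -1727
b: -289  -800  -1799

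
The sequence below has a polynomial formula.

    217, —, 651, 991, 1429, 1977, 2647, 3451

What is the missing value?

397

Using the last 6 terms:
340, 438, 548, 670, 804
98, 110, 122, 134
12, 12, 12
Constant third difference = 12.
Extend backward: 98 − 12 = 86;  340 − 86 = 254;  651 − 254 = 397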